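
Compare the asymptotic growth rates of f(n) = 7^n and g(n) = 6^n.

f(n) = 7^n grows faster: (7/6)^n -> infinity since 7/6 > 1.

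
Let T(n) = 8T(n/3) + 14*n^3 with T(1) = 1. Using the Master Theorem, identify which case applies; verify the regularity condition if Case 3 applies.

a=8, b=3, f(n)=14*n^3.
log_3(8) = 1.893 < 3.
f(n) = Omega(n^(1.893+epsilon)) for some epsilon > 0, so Case 3 is the candidate.
Regularity: a*f(n/b) = 8*14*(n/3)^3 = (8/27)*14*n^3 <= c*f(n) with c = 8/27 < 1. Satisfied.
Case 3: T(n) = Theta(n^3).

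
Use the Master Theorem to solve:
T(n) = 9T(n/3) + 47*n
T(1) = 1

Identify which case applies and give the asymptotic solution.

a=9, b=3, f(n)=47*n.
log_3(9) = 2 > 1.
Since f(n) = O(n^1) is polynomially smaller than n^2, Case 1 applies.
T(n) = Theta(n^2).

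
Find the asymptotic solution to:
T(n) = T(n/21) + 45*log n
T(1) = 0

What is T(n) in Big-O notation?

Each of the log_21(n) levels adds O(log n). T(n) = O(log^2 n).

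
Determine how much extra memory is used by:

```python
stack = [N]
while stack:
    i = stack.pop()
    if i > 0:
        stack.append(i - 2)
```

Space complexity: O(1).
Only a constant amount of auxiliary storage is used; nothing grows with n.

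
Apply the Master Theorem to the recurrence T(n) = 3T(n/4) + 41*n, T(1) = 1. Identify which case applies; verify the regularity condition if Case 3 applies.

a=3, b=4, f(n)=41*n.
log_4(3) = 0.7925 < 1.
f(n) = Omega(n^(0.7925+epsilon)) for some epsilon > 0, so Case 3 is the candidate.
Regularity: a*f(n/b) = 3*41*(n/4)^1 = (3/4)*41*n^1 <= c*f(n) with c = 3/4 < 1. Satisfied.
Case 3: T(n) = Theta(n).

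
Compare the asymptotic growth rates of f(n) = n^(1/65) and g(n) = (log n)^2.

f(n) = n^(1/65) grows faster: any positive power of n dominates any polylog.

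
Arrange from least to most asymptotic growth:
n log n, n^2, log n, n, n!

Ordered by growth rate: log n < n < n log n < n^2 < n!.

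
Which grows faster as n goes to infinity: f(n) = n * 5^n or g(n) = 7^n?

g(n) = 7^n grows faster: 7^n / (n 5^n) = (7/5)^n / n -> infinity since 7/5 > 1.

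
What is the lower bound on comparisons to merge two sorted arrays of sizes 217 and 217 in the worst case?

Adversary: with |217 - 217| <= 1 the inputs can be fully interleaved so that every adjacent pair in the merged output comes from different arrays. Then each of the 433 adjacent pairs must be directly compared, or the algorithm cannot determine their relative order. Standard merge meets this bound.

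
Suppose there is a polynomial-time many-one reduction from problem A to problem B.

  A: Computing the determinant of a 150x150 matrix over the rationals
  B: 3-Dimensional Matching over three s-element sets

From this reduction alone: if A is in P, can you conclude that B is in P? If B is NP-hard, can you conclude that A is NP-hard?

A poly-time reduction A <=_p B transfers tractability DOWN (B easy => A easy) and hardness UP (A hard => B hard), not the reverse.
From A in P, the reduction alone does NOT give B in P: any problem in P trivially reduces to SAT, yet SAT is not known to be in P.
From B NP-hard, the reduction alone does NOT give A NP-hard: again, easy problems reduce to hard ones.
(Here in fact A is P and B is NP-complete.)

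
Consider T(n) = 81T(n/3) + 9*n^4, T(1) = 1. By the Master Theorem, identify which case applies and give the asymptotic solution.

a=81, b=3, f(n)=9*n^4.
log_3(81) = 4, so n^(log_b(a)) = n^4.
f(n) = Theta(n^4), so Case 2 applies.
T(n) = Theta(n^4 log n).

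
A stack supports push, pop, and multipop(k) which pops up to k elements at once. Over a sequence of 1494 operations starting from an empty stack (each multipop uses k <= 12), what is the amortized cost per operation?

Each element is pushed exactly once and popped at most once (whether by pop or as part of a multipop). So the total number of individual pops over the whole sequence is at most the number of pushes, which is at most 1494. Total work <= 2 * 1494, hence O(1) amortized per operation.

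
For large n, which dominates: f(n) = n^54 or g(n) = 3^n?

g(n) = 3^n grows faster: any exponential with base > 1 dominates every polynomial.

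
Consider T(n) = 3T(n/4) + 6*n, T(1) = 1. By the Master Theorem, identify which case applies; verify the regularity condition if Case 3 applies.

a=3, b=4, f(n)=6*n.
log_4(3) = 0.7925 < 1.
f(n) = Omega(n^(0.7925+epsilon)) for some epsilon > 0, so Case 3 is the candidate.
Regularity: a*f(n/b) = 3*6*(n/4)^1 = (3/4)*6*n^1 <= c*f(n) with c = 3/4 < 1. Satisfied.
Case 3: T(n) = Theta(n).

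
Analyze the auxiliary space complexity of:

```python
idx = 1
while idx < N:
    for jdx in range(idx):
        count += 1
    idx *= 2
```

Space complexity: O(1).
Only a constant amount of auxiliary storage is used; nothing grows with n.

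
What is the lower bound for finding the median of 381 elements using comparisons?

To find the median of 381 elements, every element must be compared at least once, so the lower bound is Omega(n). The BFPRT algorithm achieves O(n), making this tight.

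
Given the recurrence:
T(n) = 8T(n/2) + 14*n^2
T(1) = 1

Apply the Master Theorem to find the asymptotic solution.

a=8, b=2, f(n)=14*n^2. log_2(8) = 3. Case 1 of Master Theorem: T(n) = O(n^3).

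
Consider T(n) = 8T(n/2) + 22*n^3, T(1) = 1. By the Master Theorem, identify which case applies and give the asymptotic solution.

a=8, b=2, f(n)=22*n^3.
log_2(8) = 3, so n^(log_b(a)) = n^3.
f(n) = Theta(n^3), so Case 2 applies.
T(n) = Theta(n^3 log n).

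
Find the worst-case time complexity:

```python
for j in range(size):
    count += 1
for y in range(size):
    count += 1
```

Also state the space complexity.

Time complexity: O(n).
Space complexity: O(1).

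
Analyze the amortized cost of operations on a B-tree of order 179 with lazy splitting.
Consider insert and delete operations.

In a B-tree of order 179, a node splits when it has 179 keys. With lazy splitting, we use potential Phi = number of full nodes + number of near-empty nodes. Each split costs O(1) but reduces potential. Between splits, at least 89 insertions must occur in that node. Amortized structural cost is O(1) per operation, plus O(log_179 n) traversal.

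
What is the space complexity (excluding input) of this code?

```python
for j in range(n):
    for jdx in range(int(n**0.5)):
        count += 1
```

Space complexity: O(1).
Only a constant amount of auxiliary storage is used; nothing grows with n.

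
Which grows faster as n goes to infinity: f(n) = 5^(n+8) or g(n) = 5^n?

f(n) = 5^(n+8) and g(n) = 5^n are Theta of each other: 5^(n+8) = 5^8 * 5^n = Theta(5^n).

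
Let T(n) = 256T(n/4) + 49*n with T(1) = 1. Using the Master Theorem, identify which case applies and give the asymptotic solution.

a=256, b=4, f(n)=49*n.
log_4(256) = 4 > 1.
Since f(n) = O(n^1) is polynomially smaller than n^4, Case 1 applies.
T(n) = Theta(n^4).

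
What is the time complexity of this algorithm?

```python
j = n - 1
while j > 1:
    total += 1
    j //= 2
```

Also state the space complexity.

Time complexity: O(log n).
Space complexity: O(1).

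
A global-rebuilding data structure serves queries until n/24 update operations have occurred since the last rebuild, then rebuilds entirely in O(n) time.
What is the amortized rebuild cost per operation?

The O(n) rebuild is triggered by n/24 operations, so each contributes O(n)/(n/24) = O(24) = O(1) to the rebuild cost.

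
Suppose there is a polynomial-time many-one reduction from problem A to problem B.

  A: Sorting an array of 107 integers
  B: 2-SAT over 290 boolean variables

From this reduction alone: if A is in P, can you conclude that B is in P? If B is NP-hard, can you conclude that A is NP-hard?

A poly-time reduction A <=_p B transfers tractability DOWN (B easy => A easy) and hardness UP (A hard => B hard), not the reverse.
From A in P, the reduction alone does NOT give B in P: any problem in P trivially reduces to SAT, yet SAT is not known to be in P.
From B NP-hard, the reduction alone does NOT give A NP-hard: again, easy problems reduce to hard ones.
(Here in fact A is P and B is P.)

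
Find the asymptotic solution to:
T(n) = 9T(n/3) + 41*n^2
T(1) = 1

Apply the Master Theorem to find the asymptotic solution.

a=9, b=3, f(n)=41*n^2. log_3(9) = 2. Case 2: T(n) = O(n^2 log n).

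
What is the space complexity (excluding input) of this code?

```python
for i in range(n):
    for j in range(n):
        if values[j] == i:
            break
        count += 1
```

Space complexity: O(1).
Only a constant amount of auxiliary storage is used; nothing grows with n.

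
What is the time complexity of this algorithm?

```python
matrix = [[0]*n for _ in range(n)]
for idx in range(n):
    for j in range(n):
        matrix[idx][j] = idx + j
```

Time complexity: O(n^2).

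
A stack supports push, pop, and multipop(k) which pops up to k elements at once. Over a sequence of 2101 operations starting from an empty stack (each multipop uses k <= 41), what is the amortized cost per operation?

Each element is pushed exactly once and popped at most once (whether by pop or as part of a multipop). So the total number of individual pops over the whole sequence is at most the number of pushes, which is at most 2101. Total work <= 2 * 2101, hence O(1) amortized per operation.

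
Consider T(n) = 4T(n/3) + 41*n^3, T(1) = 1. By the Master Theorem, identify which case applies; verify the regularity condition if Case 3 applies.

a=4, b=3, f(n)=41*n^3.
log_3(4) = 1.262 < 3.
f(n) = Omega(n^(1.262+epsilon)) for some epsilon > 0, so Case 3 is the candidate.
Regularity: a*f(n/b) = 4*41*(n/3)^3 = (4/27)*41*n^3 <= c*f(n) with c = 4/27 < 1. Satisfied.
Case 3: T(n) = Theta(n^3).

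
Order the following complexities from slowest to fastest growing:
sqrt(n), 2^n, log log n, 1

Ordered by growth rate: 1 < log log n < sqrt(n) < 2^n.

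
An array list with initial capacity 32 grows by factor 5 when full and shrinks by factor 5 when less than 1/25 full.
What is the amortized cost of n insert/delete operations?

Using potential function Phi = |5*size - capacity|. Resizing costs are offset by potential release. Amortized O(1) per operation.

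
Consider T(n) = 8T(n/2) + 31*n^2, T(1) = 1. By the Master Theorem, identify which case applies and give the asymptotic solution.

a=8, b=2, f(n)=31*n^2.
log_2(8) = 3 > 2.
Since f(n) = O(n^2) is polynomially smaller than n^3, Case 1 applies.
T(n) = Theta(n^3).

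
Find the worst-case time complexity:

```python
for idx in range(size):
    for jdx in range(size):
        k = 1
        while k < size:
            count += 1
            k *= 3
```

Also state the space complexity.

Time complexity: O(n^2 log n).
Space complexity: O(1).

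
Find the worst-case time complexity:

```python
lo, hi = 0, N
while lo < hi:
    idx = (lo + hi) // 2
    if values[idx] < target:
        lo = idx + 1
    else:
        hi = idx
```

Time complexity: O(log n).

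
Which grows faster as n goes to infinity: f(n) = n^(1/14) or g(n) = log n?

f(n) = n^(1/14) grows faster: any positive power of n dominates log n.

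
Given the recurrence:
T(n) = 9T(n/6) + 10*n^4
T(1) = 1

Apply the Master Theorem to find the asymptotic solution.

a=9, b=6, f(n)=10*n^4. log_6(9) = 1.226 < 4. Case 3: T(n) = O(n^4).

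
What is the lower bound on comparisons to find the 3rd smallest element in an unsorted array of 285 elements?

Finding the 3rd smallest of 285 elements requires Omega(n) comparisons. Every element must participate in at least one comparison; otherwise it could be the 3rd smallest.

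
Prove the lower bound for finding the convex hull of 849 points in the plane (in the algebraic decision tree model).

Reduction from sorting: given 849 numbers x_1,...,x_{849}, map x_i to the point (x_i, x_i^2) on the parabola y = x^2. All points are on the convex hull, and walking the hull gives them in sorted x-order. Since sorting requires Omega(n log n), so does planar convex hull.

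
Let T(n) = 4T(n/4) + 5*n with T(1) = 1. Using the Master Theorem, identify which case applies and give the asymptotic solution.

a=4, b=4, f(n)=5*n.
log_4(4) = 1, so n^(log_b(a)) = n.
f(n) = Theta(n), so Case 2 applies.
T(n) = Theta(n log n).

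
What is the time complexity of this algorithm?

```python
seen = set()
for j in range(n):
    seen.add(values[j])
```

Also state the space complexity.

Time complexity: O(n).
Space complexity: O(n).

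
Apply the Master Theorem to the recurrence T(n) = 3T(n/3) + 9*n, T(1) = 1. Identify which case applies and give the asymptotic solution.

a=3, b=3, f(n)=9*n.
log_3(3) = 1, so n^(log_b(a)) = n.
f(n) = Theta(n), so Case 2 applies.
T(n) = Theta(n log n).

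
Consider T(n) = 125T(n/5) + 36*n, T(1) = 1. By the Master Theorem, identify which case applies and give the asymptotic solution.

a=125, b=5, f(n)=36*n.
log_5(125) = 3 > 1.
Since f(n) = O(n^1) is polynomially smaller than n^3, Case 1 applies.
T(n) = Theta(n^3).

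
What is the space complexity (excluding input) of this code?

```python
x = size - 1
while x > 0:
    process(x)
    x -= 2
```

Space complexity: O(1).
Only a constant amount of auxiliary storage is used; nothing grows with n.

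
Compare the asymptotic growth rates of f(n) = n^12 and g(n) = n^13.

g(n) = n^13 grows faster: n^13/n^12 = n^1 -> infinity.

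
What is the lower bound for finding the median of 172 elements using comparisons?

To find the median of 172 elements, every element must be compared at least once, so the lower bound is Omega(n). The BFPRT algorithm achieves O(n), making this tight.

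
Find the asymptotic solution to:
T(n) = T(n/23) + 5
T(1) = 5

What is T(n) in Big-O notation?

Each step divides n by 23 and adds 5. After log_23(n) steps, T(n) = O(log n).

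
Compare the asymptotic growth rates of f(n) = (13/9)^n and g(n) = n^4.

f(n) = (13/9)^n grows faster: (13/9)^n is exponential with base 13/9 > 1, dominating every polynomial.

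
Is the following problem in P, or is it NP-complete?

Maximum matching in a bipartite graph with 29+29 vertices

This problem is in P: Hopcroft-Karp runs in O(E sqrt(V)).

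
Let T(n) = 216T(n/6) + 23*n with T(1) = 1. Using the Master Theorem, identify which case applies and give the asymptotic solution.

a=216, b=6, f(n)=23*n.
log_6(216) = 3 > 1.
Since f(n) = O(n^1) is polynomially smaller than n^3, Case 1 applies.
T(n) = Theta(n^3).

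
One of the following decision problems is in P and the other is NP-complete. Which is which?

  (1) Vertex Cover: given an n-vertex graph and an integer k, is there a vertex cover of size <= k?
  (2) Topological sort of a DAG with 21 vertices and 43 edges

(1) is NP-complete: one of Karp's 21 NP-complete problems (with k part of the input; for any fixed constant k it is in P).
(2) is P: DFS-based topological sort runs in O(V+E).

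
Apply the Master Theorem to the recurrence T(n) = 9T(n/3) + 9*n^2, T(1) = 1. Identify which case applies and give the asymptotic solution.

a=9, b=3, f(n)=9*n^2.
log_3(9) = 2, so n^(log_b(a)) = n^2.
f(n) = Theta(n^2), so Case 2 applies.
T(n) = Theta(n^2 log n).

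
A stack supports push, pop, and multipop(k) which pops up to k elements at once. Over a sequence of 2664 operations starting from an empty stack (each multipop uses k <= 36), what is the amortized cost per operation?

Each element is pushed exactly once and popped at most once (whether by pop or as part of a multipop). So the total number of individual pops over the whole sequence is at most the number of pushes, which is at most 2664. Total work <= 2 * 2664, hence O(1) amortized per operation.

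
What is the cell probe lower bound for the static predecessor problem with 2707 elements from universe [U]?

The Patrascu-Thorup lower bound shows any data structure on n = 2707 elements using O(n * polylog(n)) space requires Omega(log log U) query time. van Emde Boas trees achieve O(log log U) with O(U) space.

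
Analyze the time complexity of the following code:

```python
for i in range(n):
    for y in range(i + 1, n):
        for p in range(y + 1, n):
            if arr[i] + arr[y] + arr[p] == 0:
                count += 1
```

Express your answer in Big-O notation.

Time complexity: O(n^3).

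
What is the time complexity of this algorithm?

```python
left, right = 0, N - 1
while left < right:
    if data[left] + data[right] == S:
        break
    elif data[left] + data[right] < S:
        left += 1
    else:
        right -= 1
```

Time complexity: O(n).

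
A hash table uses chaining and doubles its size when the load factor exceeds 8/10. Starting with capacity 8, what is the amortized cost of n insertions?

Rehashing occurs when load exceeds 8/10. Total rehash cost is geometric series summing to O(n). Each insertion itself is O(1). Amortized: O(1).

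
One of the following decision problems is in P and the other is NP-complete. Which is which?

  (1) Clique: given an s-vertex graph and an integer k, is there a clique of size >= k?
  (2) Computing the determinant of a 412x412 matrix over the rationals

(1) is NP-complete: complement of Independent Set / Vertex Cover (with k part of the input).
(2) is P: Gaussian elimination runs in O(n^3).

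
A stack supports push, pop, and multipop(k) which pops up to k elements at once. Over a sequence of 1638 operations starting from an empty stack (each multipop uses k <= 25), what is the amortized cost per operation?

Each element is pushed exactly once and popped at most once (whether by pop or as part of a multipop). So the total number of individual pops over the whole sequence is at most the number of pushes, which is at most 1638. Total work <= 2 * 1638, hence O(1) amortized per operation.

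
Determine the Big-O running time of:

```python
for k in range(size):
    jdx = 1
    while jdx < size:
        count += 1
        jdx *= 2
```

Time complexity: O(n log n).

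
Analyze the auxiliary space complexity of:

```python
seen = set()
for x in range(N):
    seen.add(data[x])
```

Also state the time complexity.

Space complexity: O(n).
Auxiliary storage grows linearly with the input size n in the worst case.
Time complexity: O(n).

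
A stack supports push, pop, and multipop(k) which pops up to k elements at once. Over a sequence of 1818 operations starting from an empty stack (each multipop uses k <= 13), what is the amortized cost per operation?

Each element is pushed exactly once and popped at most once (whether by pop or as part of a multipop). So the total number of individual pops over the whole sequence is at most the number of pushes, which is at most 1818. Total work <= 2 * 1818, hence O(1) amortized per operation.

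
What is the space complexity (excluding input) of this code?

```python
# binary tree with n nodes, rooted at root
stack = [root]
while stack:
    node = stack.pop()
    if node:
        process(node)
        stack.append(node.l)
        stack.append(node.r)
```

Space complexity: O(n).
Auxiliary storage grows linearly with the input size n in the worst case.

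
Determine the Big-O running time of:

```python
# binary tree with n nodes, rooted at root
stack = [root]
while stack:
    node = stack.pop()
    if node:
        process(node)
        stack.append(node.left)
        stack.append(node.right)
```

Time complexity: O(n).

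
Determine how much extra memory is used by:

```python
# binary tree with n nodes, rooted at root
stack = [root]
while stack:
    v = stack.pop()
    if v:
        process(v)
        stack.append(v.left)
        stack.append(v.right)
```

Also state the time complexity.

Space complexity: O(n).
Auxiliary storage grows linearly with the input size n in the worst case.
Time complexity: O(n).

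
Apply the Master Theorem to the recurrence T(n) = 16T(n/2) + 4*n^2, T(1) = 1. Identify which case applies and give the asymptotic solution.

a=16, b=2, f(n)=4*n^2.
log_2(16) = 4 > 2.
Since f(n) = O(n^2) is polynomially smaller than n^4, Case 1 applies.
T(n) = Theta(n^4).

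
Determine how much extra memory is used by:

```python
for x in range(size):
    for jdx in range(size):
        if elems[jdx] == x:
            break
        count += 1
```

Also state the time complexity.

Space complexity: O(1).
Only a constant amount of auxiliary storage is used; nothing grows with n.
Time complexity: O(n^2).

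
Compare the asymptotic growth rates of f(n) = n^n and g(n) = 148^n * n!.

g(n) = 148^n * n! grows faster: by Stirling n! ~ sqrt(2 pi n)(n/e)^n, so 148^n n! / n^n ~ (148/e)^n sqrt(2 pi n) -> infinity since 148/e > 1.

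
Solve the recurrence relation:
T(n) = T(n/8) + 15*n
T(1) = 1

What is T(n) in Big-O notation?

Geometric series: 15*n*(1 + 1/8 + 1/8^2 + ...) = O(n). T(n) = O(n).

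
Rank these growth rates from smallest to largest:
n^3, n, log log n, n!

Ordered by growth rate: log log n < n < n^3 < n!.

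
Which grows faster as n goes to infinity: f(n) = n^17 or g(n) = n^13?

f(n) = n^17 grows faster: n^17/n^13 = n^4 -> infinity.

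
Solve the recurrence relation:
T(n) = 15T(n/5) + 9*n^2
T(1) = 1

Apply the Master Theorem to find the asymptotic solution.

a=15, b=5, f(n)=9*n^2. log_5(15) = 1.683 < 2. Case 3: T(n) = O(n^2).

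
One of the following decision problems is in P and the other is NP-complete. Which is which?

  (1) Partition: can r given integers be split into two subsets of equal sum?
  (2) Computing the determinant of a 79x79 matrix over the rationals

(1) is NP-complete: Subset Sum reduces to it (one of Karp's 21 NP-complete problems).
(2) is P: Gaussian elimination runs in O(n^3).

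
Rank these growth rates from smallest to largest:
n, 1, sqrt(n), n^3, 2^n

Ordered by growth rate: 1 < sqrt(n) < n < n^3 < 2^n.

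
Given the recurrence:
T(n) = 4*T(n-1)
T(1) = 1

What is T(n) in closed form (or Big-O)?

Each step multiplies by 4. T(n) = T(1)*4^(n-1) = 4^(n-1).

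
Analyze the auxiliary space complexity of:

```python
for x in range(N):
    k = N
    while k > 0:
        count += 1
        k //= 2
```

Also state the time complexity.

Space complexity: O(1).
Only a constant amount of auxiliary storage is used; nothing grows with n.
Time complexity: O(n log n).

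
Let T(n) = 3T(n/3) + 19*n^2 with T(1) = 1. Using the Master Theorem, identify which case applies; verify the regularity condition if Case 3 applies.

a=3, b=3, f(n)=19*n^2.
log_3(3) = 1 < 2.
f(n) = Omega(n^(1+epsilon)) for some epsilon > 0, so Case 3 is the candidate.
Regularity: a*f(n/b) = 3*19*(n/3)^2 = (3/9)*19*n^2 <= c*f(n) with c = 3/9 < 1. Satisfied.
Case 3: T(n) = Theta(n^2).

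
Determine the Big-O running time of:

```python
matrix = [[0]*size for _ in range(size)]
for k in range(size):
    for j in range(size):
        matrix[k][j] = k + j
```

Time complexity: O(n^2).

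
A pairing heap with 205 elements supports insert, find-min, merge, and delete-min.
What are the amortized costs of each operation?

Pairing heaps are self-adjusting heap-ordered trees. Insert and merge link two roots: O(1). Find-min reads the root: O(1). Delete-min removes the root, then pairs children in two passes; amortized cost is O(log 205) = O(log n).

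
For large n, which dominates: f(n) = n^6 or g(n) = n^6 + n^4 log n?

f(n) = n^6 and g(n) = n^6 + n^4 log n are Theta of each other: the lower-order n^4 log n term is o(n^6); both are Theta(n^6).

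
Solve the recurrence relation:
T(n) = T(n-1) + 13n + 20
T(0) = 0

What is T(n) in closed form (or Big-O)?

Dominant term in sum is 13*sum(i, i=1..n) = 13*n*(n+1)/2 = O(n^2).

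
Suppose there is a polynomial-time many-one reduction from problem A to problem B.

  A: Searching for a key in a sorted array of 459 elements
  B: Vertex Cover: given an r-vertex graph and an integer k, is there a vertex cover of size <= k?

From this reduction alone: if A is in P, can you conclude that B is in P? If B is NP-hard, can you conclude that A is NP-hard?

A poly-time reduction A <=_p B transfers tractability DOWN (B easy => A easy) and hardness UP (A hard => B hard), not the reverse.
From A in P, the reduction alone does NOT give B in P: any problem in P trivially reduces to SAT, yet SAT is not known to be in P.
From B NP-hard, the reduction alone does NOT give A NP-hard: again, easy problems reduce to hard ones.
(Here in fact A is P and B is NP-complete.)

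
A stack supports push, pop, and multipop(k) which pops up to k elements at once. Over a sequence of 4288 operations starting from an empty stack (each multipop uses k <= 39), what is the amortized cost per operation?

Each element is pushed exactly once and popped at most once (whether by pop or as part of a multipop). So the total number of individual pops over the whole sequence is at most the number of pushes, which is at most 4288. Total work <= 2 * 4288, hence O(1) amortized per operation.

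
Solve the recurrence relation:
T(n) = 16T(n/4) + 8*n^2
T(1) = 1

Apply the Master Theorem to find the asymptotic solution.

a=16, b=4, f(n)=8*n^2. log_4(16) = 2. Case 2: T(n) = O(n^2 log n).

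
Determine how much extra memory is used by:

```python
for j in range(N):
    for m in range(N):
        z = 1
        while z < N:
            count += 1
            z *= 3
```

Space complexity: O(1).
Only a constant amount of auxiliary storage is used; nothing grows with n.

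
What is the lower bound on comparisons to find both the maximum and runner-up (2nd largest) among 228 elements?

Lower bound: finding the max needs 228-1 comparisons. By an adversary weight-doubling argument, the maximum element must personally win at least ceil(log_2(228)) = 8 comparisons in any correct algorithm. The 2nd largest is among those 8 direct losers, and distinguishing it requires 8-1 more comparisons. Total >= 228-1 + 8-1 = 234. A balanced tournament achieves this bound exactly.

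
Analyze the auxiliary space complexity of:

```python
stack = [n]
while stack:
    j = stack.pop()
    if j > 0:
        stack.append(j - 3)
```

Space complexity: O(1).
Only a constant amount of auxiliary storage is used; nothing grows with n.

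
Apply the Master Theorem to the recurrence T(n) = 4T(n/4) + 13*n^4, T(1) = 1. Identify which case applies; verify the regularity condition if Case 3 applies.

a=4, b=4, f(n)=13*n^4.
log_4(4) = 1 < 4.
f(n) = Omega(n^(1+epsilon)) for some epsilon > 0, so Case 3 is the candidate.
Regularity: a*f(n/b) = 4*13*(n/4)^4 = (4/256)*13*n^4 <= c*f(n) with c = 4/256 < 1. Satisfied.
Case 3: T(n) = Theta(n^4).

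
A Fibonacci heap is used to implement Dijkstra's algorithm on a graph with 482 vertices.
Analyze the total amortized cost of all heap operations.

Dijkstra performs 482 insert, 482 extract-min, and at most E decrease-key operations. With Fibonacci heap: insert O(1) amortized, extract-min O(log n) amortized, decrease-key O(1) amortized. Total with n = 482: O(n * 1 + n * log n + E * 1) = O(n log n + E).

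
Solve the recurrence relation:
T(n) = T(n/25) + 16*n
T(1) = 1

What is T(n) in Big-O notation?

Geometric series: 16*n*(1 + 1/25 + 1/25^2 + ...) = O(n). T(n) = O(n).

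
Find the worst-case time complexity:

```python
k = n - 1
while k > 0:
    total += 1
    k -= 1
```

Time complexity: O(n).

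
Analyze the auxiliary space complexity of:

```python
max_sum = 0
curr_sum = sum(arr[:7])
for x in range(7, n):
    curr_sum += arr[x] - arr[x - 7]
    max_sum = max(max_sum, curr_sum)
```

Space complexity: O(1).
Only a constant amount of auxiliary storage is used; nothing grows with n.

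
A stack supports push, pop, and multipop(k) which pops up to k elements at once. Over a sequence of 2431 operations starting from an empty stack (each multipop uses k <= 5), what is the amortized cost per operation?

Each element is pushed exactly once and popped at most once (whether by pop or as part of a multipop). So the total number of individual pops over the whole sequence is at most the number of pushes, which is at most 2431. Total work <= 2 * 2431, hence O(1) amortized per operation.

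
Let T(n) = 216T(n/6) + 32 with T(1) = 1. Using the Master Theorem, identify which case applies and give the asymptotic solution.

a=216, b=6, f(n)=32.
log_6(216) = 3 > 0.
Since f(n) = O(n^0) is polynomially smaller than n^3, Case 1 applies.
T(n) = Theta(n^3).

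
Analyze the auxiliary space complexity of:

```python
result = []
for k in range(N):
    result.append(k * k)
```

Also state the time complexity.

Space complexity: O(n).
Auxiliary storage grows linearly with the input size n in the worst case.
Time complexity: O(n).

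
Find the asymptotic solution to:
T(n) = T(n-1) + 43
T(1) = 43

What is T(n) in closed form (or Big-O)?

Unrolling: T(n) = T(n-1) + 43 = T(n-2) + 2*43 = ... = T(1) + (n-1)*43 = 43 + (n-1)*43 = 43n.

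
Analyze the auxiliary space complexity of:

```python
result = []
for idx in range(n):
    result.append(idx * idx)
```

Space complexity: O(n).
Auxiliary storage grows linearly with the input size n in the worst case.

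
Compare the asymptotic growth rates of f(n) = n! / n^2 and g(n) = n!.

g(n) = n! grows faster: the ratio n!/(n!/n^2) = n^2 -> infinity.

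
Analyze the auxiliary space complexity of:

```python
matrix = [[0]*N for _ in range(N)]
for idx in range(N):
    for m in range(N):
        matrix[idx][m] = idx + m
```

Space complexity: O(n^2).
A 2D structure of size n x n is allocated.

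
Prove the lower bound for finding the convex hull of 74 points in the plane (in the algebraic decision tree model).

Reduction from sorting: given 74 numbers x_1,...,x_{74}, map x_i to the point (x_i, x_i^2) on the parabola y = x^2. All points are on the convex hull, and walking the hull gives them in sorted x-order. Since sorting requires Omega(n log n), so does planar convex hull.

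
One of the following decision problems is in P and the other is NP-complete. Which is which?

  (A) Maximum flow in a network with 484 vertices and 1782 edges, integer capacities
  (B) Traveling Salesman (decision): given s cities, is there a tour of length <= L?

(A) is P: Edmonds-Karp / push-relabel run in polynomial time.
(B) is NP-complete: reduces from Hamiltonian Cycle.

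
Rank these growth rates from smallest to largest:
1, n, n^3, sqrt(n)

Ordered by growth rate: 1 < sqrt(n) < n < n^3.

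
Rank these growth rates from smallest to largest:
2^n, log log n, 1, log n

Ordered by growth rate: 1 < log log n < log n < 2^n.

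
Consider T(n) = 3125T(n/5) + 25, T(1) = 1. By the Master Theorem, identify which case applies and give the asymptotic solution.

a=3125, b=5, f(n)=25.
log_5(3125) = 5 > 0.
Since f(n) = O(n^0) is polynomially smaller than n^5, Case 1 applies.
T(n) = Theta(n^5).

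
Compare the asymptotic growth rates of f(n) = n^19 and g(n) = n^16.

f(n) = n^19 grows faster: n^19/n^16 = n^3 -> infinity.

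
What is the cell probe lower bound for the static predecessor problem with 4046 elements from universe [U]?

The Patrascu-Thorup lower bound shows any data structure on n = 4046 elements using O(n * polylog(n)) space requires Omega(log log U) query time. van Emde Boas trees achieve O(log log U) with O(U) space.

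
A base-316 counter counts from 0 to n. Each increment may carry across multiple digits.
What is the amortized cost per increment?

Digit at position i changes every 316^i increments. Total digit changes over n increments: n * 316/(316-1) = O(n). Amortized: O(1).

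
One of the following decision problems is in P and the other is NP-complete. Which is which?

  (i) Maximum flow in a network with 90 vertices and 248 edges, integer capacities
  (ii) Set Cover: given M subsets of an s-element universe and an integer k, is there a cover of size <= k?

(i) is P: Edmonds-Karp / push-relabel run in polynomial time.
(ii) is NP-complete: one of Karp's 21 NP-complete problems (with k part of the input).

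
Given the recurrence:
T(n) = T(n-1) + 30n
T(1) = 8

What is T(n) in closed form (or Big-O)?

Unrolling: T(n) = 8 + 30*(2 + 3 + ... + n) = 8 + 30*(n(n+1)/2 - 1) = O(n^2).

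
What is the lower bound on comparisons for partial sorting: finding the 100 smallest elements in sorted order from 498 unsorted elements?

Finding 100 smallest of 498 in sorted order: Omega(498) to identify the 100 smallest, plus Omega(100 log 100) to sort them. Total: Omega(n + k log k).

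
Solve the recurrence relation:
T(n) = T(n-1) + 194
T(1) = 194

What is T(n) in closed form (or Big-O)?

Unrolling: T(n) = T(n-1) + 194 = T(n-2) + 2*194 = ... = T(1) + (n-1)*194 = 194 + (n-1)*194 = 194n.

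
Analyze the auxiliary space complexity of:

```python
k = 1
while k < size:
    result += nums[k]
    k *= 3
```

Space complexity: O(1).
Only a constant amount of auxiliary storage is used; nothing grows with n.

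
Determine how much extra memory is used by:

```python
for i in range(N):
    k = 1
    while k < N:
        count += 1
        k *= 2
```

Space complexity: O(1).
Only a constant amount of auxiliary storage is used; nothing grows with n.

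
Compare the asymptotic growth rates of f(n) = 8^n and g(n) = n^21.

f(n) = 8^n grows faster: any exponential with base > 1 dominates every polynomial.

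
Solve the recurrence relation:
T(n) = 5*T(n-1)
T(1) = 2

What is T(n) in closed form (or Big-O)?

Each step multiplies by 5. T(n) = T(1)*5^(n-1) = 2*5^(n-1).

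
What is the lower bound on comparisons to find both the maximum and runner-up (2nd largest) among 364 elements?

Lower bound: finding the max needs 364-1 comparisons. By an adversary weight-doubling argument, the maximum element must personally win at least ceil(log_2(364)) = 9 comparisons in any correct algorithm. The 2nd largest is among those 9 direct losers, and distinguishing it requires 9-1 more comparisons. Total >= 364-1 + 9-1 = 371. A balanced tournament achieves this bound exactly.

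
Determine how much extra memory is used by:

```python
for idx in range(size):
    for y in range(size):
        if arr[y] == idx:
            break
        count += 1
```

Space complexity: O(1).
Only a constant amount of auxiliary storage is used; nothing grows with n.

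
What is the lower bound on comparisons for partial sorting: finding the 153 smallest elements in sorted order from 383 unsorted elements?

Finding 153 smallest of 383 in sorted order: Omega(383) to identify the 153 smallest, plus Omega(153 log 153) to sort them. Total: Omega(n + k log k).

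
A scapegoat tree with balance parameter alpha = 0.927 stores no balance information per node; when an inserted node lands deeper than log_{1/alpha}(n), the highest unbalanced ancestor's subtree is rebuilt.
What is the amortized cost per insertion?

Search/insert path is O(log n). A rebuild of a subtree of size s costs O(s), but with alpha = 0.927 at least Omega(s) insertions must have occurred in that subtree since its last rebuild. Charging O(1) of the rebuild to each such insertion gives O(log n) amortized.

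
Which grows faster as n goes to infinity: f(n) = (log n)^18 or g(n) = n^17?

g(n) = n^17 grows faster: any positive polynomial dominates any polylog.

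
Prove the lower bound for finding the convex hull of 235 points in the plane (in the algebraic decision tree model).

Reduction from sorting: given 235 numbers x_1,...,x_{235}, map x_i to the point (x_i, x_i^2) on the parabola y = x^2. All points are on the convex hull, and walking the hull gives them in sorted x-order. Since sorting requires Omega(n log n), so does planar convex hull.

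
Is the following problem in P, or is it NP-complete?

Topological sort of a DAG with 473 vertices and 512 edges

This problem is in P: DFS-based topological sort runs in O(V+E).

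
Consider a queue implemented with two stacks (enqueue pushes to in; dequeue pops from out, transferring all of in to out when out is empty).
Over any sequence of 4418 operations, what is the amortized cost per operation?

Each element is pushed to in once, popped once, pushed to out once, and popped once: 4 unit operations over its lifetime. Over 4418 operations the total work is O(4418). Amortized O(1) per enqueue/dequeue.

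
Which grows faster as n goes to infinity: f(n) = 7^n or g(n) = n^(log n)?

f(n) = 7^n grows faster: take logs: log(n^(log n)) = (log n)^2, log(7^n) = n log 7; n dominates (log n)^2.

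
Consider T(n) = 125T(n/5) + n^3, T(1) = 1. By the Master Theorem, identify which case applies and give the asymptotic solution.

a=125, b=5, f(n)=n^3.
log_5(125) = 3, so n^(log_b(a)) = n^3.
f(n) = Theta(n^3), so Case 2 applies.
T(n) = Theta(n^3 log n).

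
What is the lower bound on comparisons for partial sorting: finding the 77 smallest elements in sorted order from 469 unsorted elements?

Finding 77 smallest of 469 in sorted order: Omega(469) to identify the 77 smallest, plus Omega(77 log 77) to sort them. Total: Omega(n + k log k).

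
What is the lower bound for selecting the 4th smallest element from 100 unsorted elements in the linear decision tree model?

Selecting the 4th smallest of 100 elements requires Omega(n) comparisons. Every element must be compared at least once. The BFPRT algorithm achieves O(n), making this tight.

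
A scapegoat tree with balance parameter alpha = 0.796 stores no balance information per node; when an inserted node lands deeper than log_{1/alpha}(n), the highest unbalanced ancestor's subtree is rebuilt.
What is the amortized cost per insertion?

Search/insert path is O(log n). A rebuild of a subtree of size s costs O(s), but with alpha = 0.796 at least Omega(s) insertions must have occurred in that subtree since its last rebuild. Charging O(1) of the rebuild to each such insertion gives O(log n) amortized.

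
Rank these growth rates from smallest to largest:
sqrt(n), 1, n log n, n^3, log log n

Ordered by growth rate: 1 < log log n < sqrt(n) < n log n < n^3.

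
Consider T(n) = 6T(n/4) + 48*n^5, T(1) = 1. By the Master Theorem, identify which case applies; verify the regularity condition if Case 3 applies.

a=6, b=4, f(n)=48*n^5.
log_4(6) = 1.292 < 5.
f(n) = Omega(n^(1.292+epsilon)) for some epsilon > 0, so Case 3 is the candidate.
Regularity: a*f(n/b) = 6*48*(n/4)^5 = (6/1024)*48*n^5 <= c*f(n) with c = 6/1024 < 1. Satisfied.
Case 3: T(n) = Theta(n^5).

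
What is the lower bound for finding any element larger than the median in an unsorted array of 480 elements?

To find an element larger than the median of 480 elements, we must see Omega(n) elements. Without seeing enough elements, an adversary can make any unseen element the median.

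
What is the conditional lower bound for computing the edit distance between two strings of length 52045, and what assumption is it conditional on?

Under SETH (the Strong Exponential Time Hypothesis), edit distance on length-52045 strings cannot be computed in O(n^(2-epsilon)) time for any epsilon > 0 (Backurs-Indyk). The reduction is from CNF-SAT via the orthogonal vectors problem.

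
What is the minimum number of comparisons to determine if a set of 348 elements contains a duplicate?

Determining if 348 elements are all distinct requires Omega(n log n) comparisons in the comparison model. This follows from the element distinctness lower bound.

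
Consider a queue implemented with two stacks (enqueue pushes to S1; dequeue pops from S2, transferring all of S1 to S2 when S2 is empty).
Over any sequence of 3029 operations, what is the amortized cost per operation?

Each element is pushed to S1 once, popped once, pushed to S2 once, and popped once: 4 unit operations over its lifetime. Over 3029 operations the total work is O(3029). Amortized O(1) per enqueue/dequeue.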